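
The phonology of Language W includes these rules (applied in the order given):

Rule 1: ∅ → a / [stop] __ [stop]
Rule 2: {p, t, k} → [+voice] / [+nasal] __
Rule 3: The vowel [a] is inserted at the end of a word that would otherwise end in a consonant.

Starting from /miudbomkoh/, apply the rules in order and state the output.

miudabomgoha

Rule 1 (stop-cluster a-epenthesis): /d/ and /b/ form a stop–stop cluster, so [a] is inserted between them. /miudbomkoh/ → miudabomkoh.
Rule 2 (post-nasal voicing): /k/ is a voiceless stop immediately after the nasal /m/, so it voices to [g]. /miudabomkoh/ → miudabomgoh.
Rule 3 (final a-epenthesis): the form ends in the consonant /h/, so [a] is inserted word-finally. /miudabomgoh/ → miudabomgoha.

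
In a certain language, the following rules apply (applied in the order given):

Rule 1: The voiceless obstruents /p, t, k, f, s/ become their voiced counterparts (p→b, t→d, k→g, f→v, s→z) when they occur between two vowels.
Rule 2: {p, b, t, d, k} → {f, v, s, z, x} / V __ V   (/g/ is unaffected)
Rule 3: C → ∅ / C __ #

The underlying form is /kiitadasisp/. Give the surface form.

kiizazazis

Rule 1 (intervocalic voicing): /t/ is a voiceless obstruent between vowels /i/ and /a/, so it voices to [d]. /s/ is a voiceless obstruent between vowels /a/ and /i/, so it voices to [z]. /kiitadasisp/ → kiidadazisp.
Rule 2 (intervocalic spirantization): /d/ is a stop between vowels /i/ and /a/, so it spirantizes to the fricative [z]. /d/ is a stop between vowels /a/ and /a/, so it spirantizes to the fricative [z]. /kiidadazisp/ → kiizazazisp.
Rule 3 (final cluster simplification): /p/ is the second consonant of a word-final cluster /sp/, so it deletes. /kiizazazisp/ → kiizazazis.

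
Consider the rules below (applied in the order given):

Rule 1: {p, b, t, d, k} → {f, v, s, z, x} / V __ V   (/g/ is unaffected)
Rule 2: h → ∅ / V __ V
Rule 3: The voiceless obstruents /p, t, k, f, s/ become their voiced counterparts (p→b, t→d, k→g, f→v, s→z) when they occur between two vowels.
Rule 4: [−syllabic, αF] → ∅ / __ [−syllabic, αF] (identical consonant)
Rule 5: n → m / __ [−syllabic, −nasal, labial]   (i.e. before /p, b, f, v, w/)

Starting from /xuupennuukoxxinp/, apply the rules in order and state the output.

Rule 1 (intervocalic spirantization): /p/ is a stop between vowels /u/ and /e/, so it spirantizes to the fricative [f]. /k/ is a stop between vowels /u/ and /o/, so it spirantizes to the fricative [x]. /xuupennuukoxxinp/ → xuufennuuxoxxinp.
Rule 2 (intervocalic h-deletion): no segment meets the environment; /xuufennuuxoxxinp/ is unchanged.
Rule 3 (intervocalic voicing): /f/ is a voiceless obstruent between vowels /u/ and /e/, so it voices to [v]. /xuufennuuxoxxinp/ → xuuvennuuxoxxinp.
Rule 4 (degemination): /nn/ is a geminate; the first /n/ deletes. /xx/ is a geminate; the first /x/ deletes. /xuuvennuuxoxxinp/ → xuuvenuuxoxinp.
Rule 5 (nasal place assimilation): /n/ precedes the labial consonant /p/, so it assimilates in place to [m]. /xuuvenuuxoxinp/ → xuuvenuuxoximp.

xuuvenuuxoximp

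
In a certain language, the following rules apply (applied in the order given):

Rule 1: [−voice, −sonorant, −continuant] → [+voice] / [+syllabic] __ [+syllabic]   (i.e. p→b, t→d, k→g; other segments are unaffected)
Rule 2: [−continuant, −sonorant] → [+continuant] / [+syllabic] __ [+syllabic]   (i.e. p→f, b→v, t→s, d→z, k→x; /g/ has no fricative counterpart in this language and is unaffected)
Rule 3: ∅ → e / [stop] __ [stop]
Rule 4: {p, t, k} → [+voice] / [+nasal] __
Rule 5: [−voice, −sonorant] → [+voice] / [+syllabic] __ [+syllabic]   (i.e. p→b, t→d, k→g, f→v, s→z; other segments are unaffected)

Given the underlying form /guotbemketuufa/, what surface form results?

guodebemgezuuva

Rule 1 (intervocalic voicing): /t/ is a voiceless stop between vowels /e/ and /u/, so it voices to [d]. /guotbemketuufa/ → guotbemkeduufa.
Rule 2 (intervocalic spirantization): /d/ is a stop between vowels /e/ and /u/, so it spirantizes to the fricative [z]. /guotbemkeduufa/ → guotbemkezuufa.
Rule 3 (stop-cluster e-epenthesis): /t/ and /b/ form a stop–stop cluster, so [e] is inserted between them. /guotbemkezuufa/ → guotebemkezuufa.
Rule 4 (post-nasal voicing): /k/ is a voiceless stop immediately after the nasal /m/, so it voices to [g]. /guotebemkezuufa/ → guotebemgezuufa.
Rule 5 (intervocalic voicing): /t/ is a voiceless obstruent between vowels /o/ and /e/, so it voices to [d]. /f/ is a voiceless obstruent between vowels /u/ and /a/, so it voices to [v]. /guotebemgezuufa/ → guodebemgezuuva.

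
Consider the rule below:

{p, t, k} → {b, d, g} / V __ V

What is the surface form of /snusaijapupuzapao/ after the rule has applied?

snusaijabubuzabao

/p/ is a voiceless stop between vowels /a/ and /u/, so it voices to [b].
/p/ is a voiceless stop between vowels /u/ and /u/, so it voices to [b].
/p/ is a voiceless stop between vowels /a/ and /a/, so it voices to [b].
Surface form: [snusaijabubuzabao].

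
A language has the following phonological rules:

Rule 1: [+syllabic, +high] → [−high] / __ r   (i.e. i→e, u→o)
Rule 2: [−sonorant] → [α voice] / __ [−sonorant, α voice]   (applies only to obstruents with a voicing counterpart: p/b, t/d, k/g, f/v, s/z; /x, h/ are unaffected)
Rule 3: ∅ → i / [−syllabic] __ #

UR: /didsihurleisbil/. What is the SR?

Rule 1 (pre-rhotic lowering): /u/ is a high vowel immediately before /r/, so it lowers to [o]. /didsihurleisbil/ → didsihorleisbil.
Rule 2 (regressive voicing assimilation): /d/ precedes the voiceless obstruent /s/, so it devoices to [t] by assimilation. /s/ precedes the voiced obstruent /b/, so it voices to [z] by assimilation. /didsihorleisbil/ → ditsihorleizbil.
Rule 3 (final i-epenthesis): the form ends in the consonant /l/, so [i] is inserted word-finally. /ditsihorleizbil/ → ditsihorleizbili.

ditsihorleizbili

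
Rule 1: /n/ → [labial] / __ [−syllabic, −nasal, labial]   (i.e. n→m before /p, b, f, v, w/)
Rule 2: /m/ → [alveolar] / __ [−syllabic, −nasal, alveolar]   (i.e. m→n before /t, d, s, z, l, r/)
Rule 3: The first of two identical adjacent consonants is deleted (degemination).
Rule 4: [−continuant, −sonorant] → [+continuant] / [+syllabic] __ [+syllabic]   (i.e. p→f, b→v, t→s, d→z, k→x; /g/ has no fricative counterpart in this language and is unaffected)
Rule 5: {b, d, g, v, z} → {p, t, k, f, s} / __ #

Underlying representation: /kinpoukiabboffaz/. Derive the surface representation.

kimpouxiavofas

Rule 1 (nasal place assimilation): /n/ precedes the labial consonant /p/, so it assimilates in place to [m]. /kinpoukiabboffaz/ → kimpoukiabboffaz.
Rule 2 (nasal place assimilation): no segment meets the environment; /kimpoukiabboffaz/ is unchanged.
Rule 3 (degemination): /bb/ is a geminate; the first /b/ deletes. /ff/ is a geminate; the first /f/ deletes. /kimpoukiabboffaz/ → kimpoukiabofaz.
Rule 4 (intervocalic spirantization): /k/ is a stop between vowels /u/ and /i/, so it spirantizes to the fricative [x]. /b/ is a stop between vowels /a/ and /o/, so it spirantizes to the fricative [v]. /kimpoukiabofaz/ → kimpouxiavofaz.
Rule 5 (final devoicing): /z/ is a voiced obstruent in word-final position, so it devoices to [s]. /kimpouxiavofaz/ → kimpouxiavofas.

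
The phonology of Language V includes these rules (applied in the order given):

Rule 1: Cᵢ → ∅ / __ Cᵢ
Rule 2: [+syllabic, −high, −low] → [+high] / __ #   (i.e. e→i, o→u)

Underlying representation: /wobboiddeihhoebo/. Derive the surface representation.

Rule 1 (degemination): /bb/ is a geminate; the first /b/ deletes. /dd/ is a geminate; the first /d/ deletes. /hh/ is a geminate; the first /h/ deletes. /wobboiddeihhoebo/ → woboideihoebo.
Rule 2 (final vowel raising): /o/ is a mid vowel in word-final position, so it raises to [u]. /woboideihoebo/ → woboideihoebu.

woboideihoebu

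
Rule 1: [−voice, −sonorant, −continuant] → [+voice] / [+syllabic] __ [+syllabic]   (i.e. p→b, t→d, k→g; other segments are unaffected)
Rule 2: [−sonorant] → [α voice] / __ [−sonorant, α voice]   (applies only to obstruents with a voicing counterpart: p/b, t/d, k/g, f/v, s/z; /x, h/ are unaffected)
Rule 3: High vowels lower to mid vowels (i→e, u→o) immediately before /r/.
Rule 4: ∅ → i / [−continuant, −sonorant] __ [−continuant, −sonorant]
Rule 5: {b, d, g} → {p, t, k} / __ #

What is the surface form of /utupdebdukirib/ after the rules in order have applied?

Rule 1 (intervocalic voicing): /t/ is a voiceless stop between vowels /u/ and /u/, so it voices to [d]. /k/ is a voiceless stop between vowels /u/ and /i/, so it voices to [g]. /utupdebdukirib/ → udupdebdugirib.
Rule 2 (regressive voicing assimilation): /p/ precedes the voiced obstruent /d/, so it voices to [b] by assimilation. /udupdebdugirib/ → udubdebdugirib.
Rule 3 (pre-rhotic lowering): /i/ is a high vowel immediately before /r/, so it lowers to [e]. /udubdebdugirib/ → udubdebdugerib.
Rule 4 (stop-cluster i-epenthesis): /b/ and /d/ form a stop–stop cluster, so [i] is inserted between them. /b/ and /d/ form a stop–stop cluster, so [i] is inserted between them. /udubdebdugerib/ → udubidebidugerib.
Rule 5 (final devoicing): /b/ is a voiced stop in word-final position, so it devoices to [p]. /udubidebidugerib/ → udubidebidugerip.

udubidebidugerip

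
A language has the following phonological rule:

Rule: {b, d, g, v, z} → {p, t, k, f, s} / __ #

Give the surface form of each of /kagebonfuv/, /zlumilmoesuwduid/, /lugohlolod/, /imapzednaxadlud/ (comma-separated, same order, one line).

/kagebonfuv/: /v/ is a voiced obstruent in word-final position, so it devoices to [f]. → [kagebonfuf].
/zlumilmoesuwduid/: /d/ is a voiced obstruent in word-final position, so it devoices to [t]. → [zlumilmoesuwduit].
/lugohlolod/: /d/ is a voiced obstruent in word-final position, so it devoices to [t]. → [lugohlolot].
/imapzednaxadlud/: /d/ is a voiced obstruent in word-final position, so it devoices to [t]. → [imapzednaxadlut].

kagebonfuf, zlumilmoesuwduit, lugohlolot, imapzednaxadlut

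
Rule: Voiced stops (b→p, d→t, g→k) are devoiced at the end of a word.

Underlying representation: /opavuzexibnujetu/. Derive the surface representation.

opavuzexibnujetu

No segment of /opavuzexibnujetu/ meets the structural description of the rule, so the form surfaces unchanged.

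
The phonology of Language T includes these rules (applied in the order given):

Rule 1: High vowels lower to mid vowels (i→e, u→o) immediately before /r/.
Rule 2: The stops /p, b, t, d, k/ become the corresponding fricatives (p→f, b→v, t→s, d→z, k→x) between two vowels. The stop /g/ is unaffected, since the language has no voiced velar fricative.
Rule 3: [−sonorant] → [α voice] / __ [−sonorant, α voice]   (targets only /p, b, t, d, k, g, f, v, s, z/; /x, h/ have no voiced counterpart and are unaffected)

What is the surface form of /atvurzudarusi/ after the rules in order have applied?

advorzuzarusi

Rule 1 (pre-rhotic lowering): /u/ is a high vowel immediately before /r/, so it lowers to [o]. /atvurzudarusi/ → atvorzudarusi.
Rule 2 (intervocalic spirantization): /d/ is a stop between vowels /u/ and /a/, so it spirantizes to the fricative [z]. /atvorzudarusi/ → atvorzuzarusi.
Rule 3 (regressive voicing assimilation): /t/ precedes the voiced obstruent /v/, so it voices to [d] by assimilation. /atvorzuzarusi/ → advorzuzarusi.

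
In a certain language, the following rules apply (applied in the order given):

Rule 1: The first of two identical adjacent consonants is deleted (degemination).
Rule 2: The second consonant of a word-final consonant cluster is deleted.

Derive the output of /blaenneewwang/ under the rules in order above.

blaeneewan

Rule 1 (degemination): /nn/ is a geminate; the first /n/ deletes. /ww/ is a geminate; the first /w/ deletes. /blaenneewwang/ → blaeneewang.
Rule 2 (final cluster simplification): /g/ is the second consonant of a word-final cluster /ng/, so it deletes. /blaeneewang/ → blaeneewan.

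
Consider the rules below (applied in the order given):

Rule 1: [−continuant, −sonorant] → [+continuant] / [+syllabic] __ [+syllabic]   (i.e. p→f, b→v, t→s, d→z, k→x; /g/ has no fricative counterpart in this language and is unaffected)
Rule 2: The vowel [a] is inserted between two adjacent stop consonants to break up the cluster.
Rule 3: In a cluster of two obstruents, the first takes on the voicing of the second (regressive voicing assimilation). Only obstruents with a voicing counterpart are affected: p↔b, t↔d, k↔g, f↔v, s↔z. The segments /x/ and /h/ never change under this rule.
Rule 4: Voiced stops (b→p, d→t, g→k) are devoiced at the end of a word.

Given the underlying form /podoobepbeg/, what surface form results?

Rule 1 (intervocalic spirantization): /d/ is a stop between vowels /o/ and /o/, so it spirantizes to the fricative [z]. /b/ is a stop between vowels /o/ and /e/, so it spirantizes to the fricative [v]. /podoobepbeg/ → pozoovepbeg.
Rule 2 (stop-cluster a-epenthesis): /p/ and /b/ form a stop–stop cluster, so [a] is inserted between them. /pozoovepbeg/ → pozoovepabeg.
Rule 3 (regressive voicing assimilation): no segment meets the environment; /pozoovepabeg/ is unchanged.
Rule 4 (final devoicing): /g/ is a voiced stop in word-final position, so it devoices to [k]. /pozoovepabeg/ → pozoovepabek.

pozoovepabek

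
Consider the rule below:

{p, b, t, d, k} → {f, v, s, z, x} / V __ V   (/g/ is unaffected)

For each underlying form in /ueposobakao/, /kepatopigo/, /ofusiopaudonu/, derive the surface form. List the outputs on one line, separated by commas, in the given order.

/ueposobakao/: /p/ is a stop between vowels /e/ and /o/, so it spirantizes to the fricative [f]. /b/ is a stop between vowels /o/ and /a/, so it spirantizes to the fricative [v]. /k/ is a stop between vowels /a/ and /a/, so it spirantizes to the fricative [x]. → [uefosovaxao].
/kepatopigo/: /p/ is a stop between vowels /e/ and /a/, so it spirantizes to the fricative [f]. /t/ is a stop between vowels /a/ and /o/, so it spirantizes to the fricative [s]. /p/ is a stop between vowels /o/ and /i/, so it spirantizes to the fricative [f]. → [kefasofigo].
/ofusiopaudonu/: /p/ is a stop between vowels /o/ and /a/, so it spirantizes to the fricative [f]. /d/ is a stop between vowels /u/ and /o/, so it spirantizes to the fricative [z]. → [ofusiofauzonu].

uefosovaxao, kefasofigo, ofusiofauzonu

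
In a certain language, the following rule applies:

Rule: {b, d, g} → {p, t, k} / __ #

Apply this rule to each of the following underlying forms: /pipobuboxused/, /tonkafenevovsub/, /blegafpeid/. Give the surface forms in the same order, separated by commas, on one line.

/pipobuboxused/: /d/ is a voiced stop in word-final position, so it devoices to [t]. → [pipobuboxuset].
/tonkafenevovsub/: /b/ is a voiced stop in word-final position, so it devoices to [p]. → [tonkafenevovsup].
/blegafpeid/: /d/ is a voiced stop in word-final position, so it devoices to [t]. → [blegafpeit].

pipobuboxuset, tonkafenevovsup, blegafpeit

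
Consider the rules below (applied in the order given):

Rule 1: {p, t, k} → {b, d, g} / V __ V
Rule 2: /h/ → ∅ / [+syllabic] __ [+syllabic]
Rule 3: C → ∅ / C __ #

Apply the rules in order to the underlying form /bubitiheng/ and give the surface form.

Rule 1 (intervocalic voicing): /t/ is a voiceless stop between vowels /i/ and /i/, so it voices to [d]. /bubitiheng/ → bubidiheng.
Rule 2 (intervocalic h-deletion): /h/ occurs between vowels /i/ and /e/, so it deletes. /bubidiheng/ → bubidieng.
Rule 3 (final cluster simplification): /g/ is the second consonant of a word-final cluster /ng/, so it deletes. /bubidieng/ → bubidien.

bubidien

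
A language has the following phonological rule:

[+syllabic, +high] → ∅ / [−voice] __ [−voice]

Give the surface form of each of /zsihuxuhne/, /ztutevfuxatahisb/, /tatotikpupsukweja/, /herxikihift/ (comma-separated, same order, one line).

zshxhne, zttevfxatahsb, tatotkppskweja, herxkhft

/zsihuxuhne/: /i/ is a high vowel flanked by voiceless consonants /s/ and /h/, so it deletes. /u/ is a high vowel flanked by voiceless consonants /h/ and /x/, so it deletes. /u/ is a high vowel flanked by voiceless consonants /x/ and /h/, so it deletes. → [zshxhne].
/ztutevfuxatahisb/: /u/ is a high vowel flanked by voiceless consonants /t/ and /t/, so it deletes. /u/ is a high vowel flanked by voiceless consonants /f/ and /x/, so it deletes. /i/ is a high vowel flanked by voiceless consonants /h/ and /s/, so it deletes. → [zttevfxatahsb].
/tatotikpupsukweja/: /i/ is a high vowel flanked by voiceless consonants /t/ and /k/, so it deletes. /u/ is a high vowel flanked by voiceless consonants /p/ and /p/, so it deletes. /u/ is a high vowel flanked by voiceless consonants /s/ and /k/, so it deletes. → [tatotkppskweja].
/herxikihift/: /i/ is a high vowel flanked by voiceless consonants /x/ and /k/, so it deletes. /i/ is a high vowel flanked by voiceless consonants /k/ and /h/, so it deletes. /i/ is a high vowel flanked by voiceless consonants /h/ and /f/, so it deletes. → [herxkhft].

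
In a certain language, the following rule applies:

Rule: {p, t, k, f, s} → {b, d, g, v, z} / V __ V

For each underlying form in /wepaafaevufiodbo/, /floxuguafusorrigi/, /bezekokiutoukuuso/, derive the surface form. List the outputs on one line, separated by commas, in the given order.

webaavaevuviodbo, floxuguavuzorrigi, bezegogiudouguuzo

/wepaafaevufiodbo/: /p/ is a voiceless obstruent between vowels /e/ and /a/, so it voices to [b]. /f/ is a voiceless obstruent between vowels /a/ and /a/, so it voices to [v]. /f/ is a voiceless obstruent between vowels /u/ and /i/, so it voices to [v]. → [webaavaevuviodbo].
/floxuguafusorrigi/: /f/ is a voiceless obstruent between vowels /a/ and /u/, so it voices to [v]. /s/ is a voiceless obstruent between vowels /u/ and /o/, so it voices to [z]. → [floxuguavuzorrigi].
/bezekokiutoukuuso/: /k/ is a voiceless obstruent between vowels /e/ and /o/, so it voices to [g]. /k/ is a voiceless obstruent between vowels /o/ and /i/, so it voices to [g]. /t/ is a voiceless obstruent between vowels /u/ and /o/, so it voices to [d]. /k/ is a voiceless obstruent between vowels /u/ and /u/, so it voices to [g]. /s/ is a voiceless obstruent between vowels /u/ and /o/, so it voices to [z]. → [bezegogiudouguuzo].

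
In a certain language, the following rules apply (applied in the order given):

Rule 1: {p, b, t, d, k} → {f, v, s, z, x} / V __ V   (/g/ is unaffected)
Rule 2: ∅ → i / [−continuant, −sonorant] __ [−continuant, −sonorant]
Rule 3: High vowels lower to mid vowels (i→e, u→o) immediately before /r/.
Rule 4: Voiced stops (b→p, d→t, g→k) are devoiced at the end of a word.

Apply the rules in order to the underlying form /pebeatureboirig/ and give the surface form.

Rule 1 (intervocalic spirantization): /b/ is a stop between vowels /e/ and /e/, so it spirantizes to the fricative [v]. /t/ is a stop between vowels /a/ and /u/, so it spirantizes to the fricative [s]. /b/ is a stop between vowels /e/ and /o/, so it spirantizes to the fricative [v]. /pebeatureboirig/ → peveasurevoirig.
Rule 2 (stop-cluster i-epenthesis): no segment meets the environment; /peveasurevoirig/ is unchanged.
Rule 3 (pre-rhotic lowering): /u/ is a high vowel immediately before /r/, so it lowers to [o]. /i/ is a high vowel immediately before /r/, so it lowers to [e]. /peveasurevoirig/ → peveasorevoerig.
Rule 4 (final devoicing): /g/ is a voiced stop in word-final position, so it devoices to [k]. /peveasorevoerig/ → peveasorevoerik.

peveasorevoerik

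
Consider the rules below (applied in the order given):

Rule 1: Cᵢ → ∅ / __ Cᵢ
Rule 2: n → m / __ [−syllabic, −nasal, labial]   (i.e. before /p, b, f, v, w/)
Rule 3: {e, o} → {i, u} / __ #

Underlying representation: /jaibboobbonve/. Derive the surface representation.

Rule 1 (degemination): /bb/ is a geminate; the first /b/ deletes. /bb/ is a geminate; the first /b/ deletes. /jaibboobbonve/ → jaiboobonve.
Rule 2 (nasal place assimilation): /n/ precedes the labial consonant /v/, so it assimilates in place to [m]. /jaiboobonve/ → jaiboobomve.
Rule 3 (final vowel raising): /e/ is a mid vowel in word-final position, so it raises to [i]. /jaiboobomve/ → jaiboobomvi.

jaiboobomvi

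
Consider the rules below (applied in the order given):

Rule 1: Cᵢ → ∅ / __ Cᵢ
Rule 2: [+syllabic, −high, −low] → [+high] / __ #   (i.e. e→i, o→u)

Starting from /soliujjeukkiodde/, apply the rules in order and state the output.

Rule 1 (degemination): /jj/ is a geminate; the first /j/ deletes. /kk/ is a geminate; the first /k/ deletes. /dd/ is a geminate; the first /d/ deletes. /soliujjeukkiodde/ → soliujeukiode.
Rule 2 (final vowel raising): /e/ is a mid vowel in word-final position, so it raises to [i]. /soliujeukiode/ → soliujeukiodi.

soliujeukiodi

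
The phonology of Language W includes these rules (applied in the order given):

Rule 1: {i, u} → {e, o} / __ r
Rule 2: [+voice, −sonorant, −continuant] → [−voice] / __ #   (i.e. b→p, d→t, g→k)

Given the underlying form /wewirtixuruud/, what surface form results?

wewertixoruut

Rule 1 (pre-rhotic lowering): /i/ is a high vowel immediately before /r/, so it lowers to [e]. /u/ is a high vowel immediately before /r/, so it lowers to [o]. /wewirtixuruud/ → wewertixoruud.
Rule 2 (final devoicing): /d/ is a voiced stop in word-final position, so it devoices to [t]. /wewertixoruud/ → wewertixoruut.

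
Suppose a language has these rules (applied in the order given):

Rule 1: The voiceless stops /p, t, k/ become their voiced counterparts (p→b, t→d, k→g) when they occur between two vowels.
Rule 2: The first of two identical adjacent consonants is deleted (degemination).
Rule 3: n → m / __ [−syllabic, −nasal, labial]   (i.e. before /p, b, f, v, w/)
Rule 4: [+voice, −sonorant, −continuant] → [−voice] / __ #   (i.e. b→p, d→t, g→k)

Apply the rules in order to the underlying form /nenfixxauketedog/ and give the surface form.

Rule 1 (intervocalic voicing): /k/ is a voiceless stop between vowels /u/ and /e/, so it voices to [g]. /t/ is a voiceless stop between vowels /e/ and /e/, so it voices to [d]. /nenfixxauketedog/ → nenfixxaugededog.
Rule 2 (degemination): /xx/ is a geminate; the first /x/ deletes. /nenfixxaugededog/ → nenfixaugededog.
Rule 3 (nasal place assimilation): /n/ precedes the labial consonant /f/, so it assimilates in place to [m]. /nenfixaugededog/ → nemfixaugededog.
Rule 4 (final devoicing): /g/ is a voiced stop in word-final position, so it devoices to [k]. /nemfixaugededog/ → nemfixaugededok.

nemfixaugededok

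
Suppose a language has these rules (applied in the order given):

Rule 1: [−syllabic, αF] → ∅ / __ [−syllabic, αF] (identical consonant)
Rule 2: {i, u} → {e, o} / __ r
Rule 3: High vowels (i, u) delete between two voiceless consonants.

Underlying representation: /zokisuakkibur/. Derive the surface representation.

Rule 1 (degemination): /kk/ is a geminate; the first /k/ deletes. /zokisuakkibur/ → zokisuakibur.
Rule 2 (pre-rhotic lowering): /u/ is a high vowel immediately before /r/, so it lowers to [o]. /zokisuakibur/ → zokisuakibor.
Rule 3 (high vowel syncope): /i/ is a high vowel flanked by voiceless consonants /k/ and /s/, so it deletes. /zokisuakibor/ → zoksuakibor.

zoksuakibor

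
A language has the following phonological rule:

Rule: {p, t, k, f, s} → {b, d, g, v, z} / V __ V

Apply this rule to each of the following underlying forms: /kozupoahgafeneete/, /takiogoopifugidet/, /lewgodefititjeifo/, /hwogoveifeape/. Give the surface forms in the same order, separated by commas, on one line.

/kozupoahgafeneete/: /p/ is a voiceless obstruent between vowels /u/ and /o/, so it voices to [b]. /f/ is a voiceless obstruent between vowels /a/ and /e/, so it voices to [v]. /t/ is a voiceless obstruent between vowels /e/ and /e/, so it voices to [d]. → [kozuboahgaveneede].
/takiogoopifugidet/: /k/ is a voiceless obstruent between vowels /a/ and /i/, so it voices to [g]. /p/ is a voiceless obstruent between vowels /o/ and /i/, so it voices to [b]. /f/ is a voiceless obstruent between vowels /i/ and /u/, so it voices to [v]. → [tagiogoobivugidet].
/lewgodefititjeifo/: /f/ is a voiceless obstruent between vowels /e/ and /i/, so it voices to [v]. /t/ is a voiceless obstruent between vowels /i/ and /i/, so it voices to [d]. /f/ is a voiceless obstruent between vowels /i/ and /o/, so it voices to [v]. → [lewgodeviditjeivo].
/hwogoveifeape/: /f/ is a voiceless obstruent between vowels /i/ and /e/, so it voices to [v]. /p/ is a voiceless obstruent between vowels /a/ and /e/, so it voices to [b]. → [hwogoveiveabe].

kozuboahgaveneede, tagiogoobivugidet, lewgodeviditjeivo, hwogoveiveabe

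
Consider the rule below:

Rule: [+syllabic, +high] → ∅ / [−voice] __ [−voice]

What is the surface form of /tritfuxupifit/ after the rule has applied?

tritfxpft

/u/ is a high vowel flanked by voiceless consonants /f/ and /x/, so it deletes.
/u/ is a high vowel flanked by voiceless consonants /x/ and /p/, so it deletes.
/i/ is a high vowel flanked by voiceless consonants /p/ and /f/, so it deletes.
/i/ is a high vowel flanked by voiceless consonants /f/ and /t/, so it deletes.
The other instance of /i/ does not occur in the required environment and remains unchanged.
Surface form: [tritfxpft].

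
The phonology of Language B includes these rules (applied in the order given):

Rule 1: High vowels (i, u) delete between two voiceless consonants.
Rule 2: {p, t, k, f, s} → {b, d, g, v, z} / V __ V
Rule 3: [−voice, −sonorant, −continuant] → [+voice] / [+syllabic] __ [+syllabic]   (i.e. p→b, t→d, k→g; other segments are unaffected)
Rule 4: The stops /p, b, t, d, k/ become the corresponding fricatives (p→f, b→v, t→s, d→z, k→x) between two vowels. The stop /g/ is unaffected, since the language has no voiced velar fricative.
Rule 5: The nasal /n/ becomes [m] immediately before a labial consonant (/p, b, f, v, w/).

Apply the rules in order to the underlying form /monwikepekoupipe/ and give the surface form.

momwigevegouppe

Rule 1 (high vowel syncope): /i/ is a high vowel flanked by voiceless consonants /p/ and /p/, so it deletes. /monwikepekoupipe/ → monwikepekouppe.
Rule 2 (intervocalic voicing): /k/ is a voiceless obstruent between vowels /i/ and /e/, so it voices to [g]. /p/ is a voiceless obstruent between vowels /e/ and /e/, so it voices to [b]. /k/ is a voiceless obstruent between vowels /e/ and /o/, so it voices to [g]. /monwikepekouppe/ → monwigebegouppe.
Rule 3 (intervocalic voicing): no segment meets the environment; /monwigebegouppe/ is unchanged.
Rule 4 (intervocalic spirantization): /b/ is a stop between vowels /e/ and /e/, so it spirantizes to the fricative [v]. /monwigebegouppe/ → monwigevegouppe.
Rule 5 (nasal place assimilation): /n/ precedes the labial consonant /w/, so it assimilates in place to [m]. /monwigevegouppe/ → momwigevegouppe.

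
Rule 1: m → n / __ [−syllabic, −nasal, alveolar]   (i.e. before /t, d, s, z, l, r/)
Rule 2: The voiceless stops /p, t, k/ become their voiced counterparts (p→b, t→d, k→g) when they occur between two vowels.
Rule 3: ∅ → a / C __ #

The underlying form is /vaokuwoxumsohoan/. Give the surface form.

vaoguwoxunsohoana

Rule 1 (nasal place assimilation): /m/ precedes the alveolar consonant /s/, so it assimilates in place to [n]. /vaokuwoxumsohoan/ → vaokuwoxunsohoan.
Rule 2 (intervocalic voicing): /k/ is a voiceless stop between vowels /o/ and /u/, so it voices to [g]. /vaokuwoxunsohoan/ → vaoguwoxunsohoan.
Rule 3 (final a-epenthesis): the form ends in the consonant /n/, so [a] is inserted word-finally. /vaoguwoxunsohoan/ → vaoguwoxunsohoana.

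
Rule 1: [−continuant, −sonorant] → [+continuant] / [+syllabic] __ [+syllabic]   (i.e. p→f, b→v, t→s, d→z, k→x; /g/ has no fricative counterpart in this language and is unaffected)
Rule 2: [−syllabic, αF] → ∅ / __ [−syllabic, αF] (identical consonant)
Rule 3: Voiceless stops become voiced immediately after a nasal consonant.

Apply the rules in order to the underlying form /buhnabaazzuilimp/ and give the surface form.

Rule 1 (intervocalic spirantization): /b/ is a stop between vowels /a/ and /a/, so it spirantizes to the fricative [v]. /buhnabaazzuilimp/ → buhnavaazzuilimp.
Rule 2 (degemination): /zz/ is a geminate; the first /z/ deletes. /buhnavaazzuilimp/ → buhnavaazuilimp.
Rule 3 (post-nasal voicing): /p/ is a voiceless stop immediately after the nasal /m/, so it voices to [b]. /buhnavaazuilimp/ → buhnavaazuilimb.

buhnavaazuilimb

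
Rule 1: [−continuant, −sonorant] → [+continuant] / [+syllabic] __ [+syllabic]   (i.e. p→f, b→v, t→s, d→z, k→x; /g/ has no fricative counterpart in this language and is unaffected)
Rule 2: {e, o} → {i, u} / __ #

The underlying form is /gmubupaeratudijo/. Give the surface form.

gmuvufaerasuziju

Rule 1 (intervocalic spirantization): /b/ is a stop between vowels /u/ and /u/, so it spirantizes to the fricative [v]. /p/ is a stop between vowels /u/ and /a/, so it spirantizes to the fricative [f]. /t/ is a stop between vowels /a/ and /u/, so it spirantizes to the fricative [s]. /d/ is a stop between vowels /u/ and /i/, so it spirantizes to the fricative [z]. /gmubupaeratudijo/ → gmuvufaerasuzijo.
Rule 2 (final vowel raising): /o/ is a mid vowel in word-final position, so it raises to [u]. /gmuvufaerasuzijo/ → gmuvufaerasuziju.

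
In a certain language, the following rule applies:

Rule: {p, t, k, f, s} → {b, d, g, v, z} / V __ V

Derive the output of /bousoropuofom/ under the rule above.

bouzorobuovom

/s/ is a voiceless obstruent between vowels /u/ and /o/, so it voices to [z].
/p/ is a voiceless obstruent between vowels /o/ and /u/, so it voices to [b].
/f/ is a voiceless obstruent between vowels /o/ and /o/, so it voices to [v].
Surface form: [bouzorobuovom].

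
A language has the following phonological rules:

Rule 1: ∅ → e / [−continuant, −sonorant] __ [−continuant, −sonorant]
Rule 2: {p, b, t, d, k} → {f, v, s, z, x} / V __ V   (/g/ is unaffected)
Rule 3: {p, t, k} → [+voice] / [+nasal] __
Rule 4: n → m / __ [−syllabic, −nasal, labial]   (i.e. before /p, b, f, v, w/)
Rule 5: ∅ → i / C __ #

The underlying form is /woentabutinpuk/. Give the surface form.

woendavusimbuki

Rule 1 (stop-cluster e-epenthesis): no segment meets the environment; /woentabutinpuk/ is unchanged.
Rule 2 (intervocalic spirantization): /b/ is a stop between vowels /a/ and /u/, so it spirantizes to the fricative [v]. /t/ is a stop between vowels /u/ and /i/, so it spirantizes to the fricative [s]. /woentabutinpuk/ → woentavusinpuk.
Rule 3 (post-nasal voicing): /t/ is a voiceless stop immediately after the nasal /n/, so it voices to [d]. /p/ is a voiceless stop immediately after the nasal /n/, so it voices to [b]. /woentavusinpuk/ → woendavusinbuk.
Rule 4 (nasal place assimilation): /n/ precedes the labial consonant /b/, so it assimilates in place to [m]. /woendavusinbuk/ → woendavusimbuk.
Rule 5 (final i-epenthesis): the form ends in the consonant /k/, so [i] is inserted word-finally. /woendavusimbuk/ → woendavusimbuki.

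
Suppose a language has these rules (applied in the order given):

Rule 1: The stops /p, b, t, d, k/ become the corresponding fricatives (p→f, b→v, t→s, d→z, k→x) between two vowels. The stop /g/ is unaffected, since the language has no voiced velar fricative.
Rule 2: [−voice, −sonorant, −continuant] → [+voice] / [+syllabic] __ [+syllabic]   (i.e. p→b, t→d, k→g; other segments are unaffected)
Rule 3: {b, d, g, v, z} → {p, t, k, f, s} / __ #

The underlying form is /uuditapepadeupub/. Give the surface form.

uuzisafefazeufup

Rule 1 (intervocalic spirantization): /d/ is a stop between vowels /u/ and /i/, so it spirantizes to the fricative [z]. /t/ is a stop between vowels /i/ and /a/, so it spirantizes to the fricative [s]. /p/ is a stop between vowels /a/ and /e/, so it spirantizes to the fricative [f]. /p/ is a stop between vowels /e/ and /a/, so it spirantizes to the fricative [f]. /d/ is a stop between vowels /a/ and /e/, so it spirantizes to the fricative [z]. /p/ is a stop between vowels /u/ and /u/, so it spirantizes to the fricative [f]. /uuditapepadeupub/ → uuzisafefazeufub.
Rule 2 (intervocalic voicing): no segment meets the environment; /uuzisafefazeufub/ is unchanged.
Rule 3 (final devoicing): /b/ is a voiced obstruent in word-final position, so it devoices to [p]. /uuzisafefazeufub/ → uuzisafefazeufup.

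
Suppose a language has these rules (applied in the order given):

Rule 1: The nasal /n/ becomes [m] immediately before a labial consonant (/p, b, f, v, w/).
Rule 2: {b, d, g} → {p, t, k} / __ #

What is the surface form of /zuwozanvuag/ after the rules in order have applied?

Rule 1 (nasal place assimilation): /n/ precedes the labial consonant /v/, so it assimilates in place to [m]. /zuwozanvuag/ → zuwozamvuag.
Rule 2 (final devoicing): /g/ is a voiced stop in word-final position, so it devoices to [k]. /zuwozamvuag/ → zuwozamvuak.

zuwozamvuak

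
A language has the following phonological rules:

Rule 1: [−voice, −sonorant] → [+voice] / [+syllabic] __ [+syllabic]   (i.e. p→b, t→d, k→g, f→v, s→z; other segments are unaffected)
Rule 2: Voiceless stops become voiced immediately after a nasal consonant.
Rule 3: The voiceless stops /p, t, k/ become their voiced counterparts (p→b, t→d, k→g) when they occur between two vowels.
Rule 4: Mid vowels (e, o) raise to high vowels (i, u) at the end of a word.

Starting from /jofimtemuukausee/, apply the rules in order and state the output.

Rule 1 (intervocalic voicing): /f/ is a voiceless obstruent between vowels /o/ and /i/, so it voices to [v]. /k/ is a voiceless obstruent between vowels /u/ and /a/, so it voices to [g]. /s/ is a voiceless obstruent between vowels /u/ and /e/, so it voices to [z]. /jofimtemuukausee/ → jovimtemuugauzee.
Rule 2 (post-nasal voicing): /t/ is a voiceless stop immediately after the nasal /m/, so it voices to [d]. /jovimtemuugauzee/ → jovimdemuugauzee.
Rule 3 (intervocalic voicing): no segment meets the environment; /jovimdemuugauzee/ is unchanged.
Rule 4 (final vowel raising): /e/ is a mid vowel in word-final position, so it raises to [i]. /jovimdemuugauzee/ → jovimdemuugauzei.

jovimdemuugauzei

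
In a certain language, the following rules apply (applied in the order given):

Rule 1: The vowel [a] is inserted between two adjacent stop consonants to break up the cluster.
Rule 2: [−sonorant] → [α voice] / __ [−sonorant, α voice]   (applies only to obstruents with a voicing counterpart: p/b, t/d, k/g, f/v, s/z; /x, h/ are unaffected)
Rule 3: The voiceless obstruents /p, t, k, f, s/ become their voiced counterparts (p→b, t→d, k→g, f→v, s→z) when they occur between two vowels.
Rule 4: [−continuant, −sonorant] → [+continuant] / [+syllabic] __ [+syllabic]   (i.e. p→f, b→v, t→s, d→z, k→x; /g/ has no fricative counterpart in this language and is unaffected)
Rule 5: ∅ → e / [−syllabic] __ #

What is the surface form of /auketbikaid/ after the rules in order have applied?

augezavigaide

Rule 1 (stop-cluster a-epenthesis): /t/ and /b/ form a stop–stop cluster, so [a] is inserted between them. /auketbikaid/ → auketabikaid.
Rule 2 (regressive voicing assimilation): no segment meets the environment; /auketabikaid/ is unchanged.
Rule 3 (intervocalic voicing): /k/ is a voiceless obstruent between vowels /u/ and /e/, so it voices to [g]. /t/ is a voiceless obstruent between vowels /e/ and /a/, so it voices to [d]. /k/ is a voiceless obstruent between vowels /i/ and /a/, so it voices to [g]. /auketabikaid/ → augedabigaid.
Rule 4 (intervocalic spirantization): /d/ is a stop between vowels /e/ and /a/, so it spirantizes to the fricative [z]. /b/ is a stop between vowels /a/ and /i/, so it spirantizes to the fricative [v]. /augedabigaid/ → augezavigaid.
Rule 5 (final e-epenthesis): the form ends in the consonant /d/, so [e] is inserted word-finally. /augezavigaid/ → augezavigaide.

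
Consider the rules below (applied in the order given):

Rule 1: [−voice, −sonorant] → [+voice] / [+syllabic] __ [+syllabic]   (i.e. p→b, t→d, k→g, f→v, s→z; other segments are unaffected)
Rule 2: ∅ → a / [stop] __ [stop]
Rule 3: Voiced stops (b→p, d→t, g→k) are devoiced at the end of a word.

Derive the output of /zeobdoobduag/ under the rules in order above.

zeobadoobaduak

Rule 1 (intervocalic voicing): no segment meets the environment; /zeobdoobduag/ is unchanged.
Rule 2 (stop-cluster a-epenthesis): /b/ and /d/ form a stop–stop cluster, so [a] is inserted between them. /b/ and /d/ form a stop–stop cluster, so [a] is inserted between them. /zeobdoobduag/ → zeobadoobaduag.
Rule 3 (final devoicing): /g/ is a voiced stop in word-final position, so it devoices to [k]. /zeobadoobaduag/ → zeobadoobaduak.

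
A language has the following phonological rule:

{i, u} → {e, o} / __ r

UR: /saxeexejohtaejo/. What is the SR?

No segment of /saxeexejohtaejo/ meets the structural description of the rule, so the form surfaces unchanged.

saxeexejohtaejo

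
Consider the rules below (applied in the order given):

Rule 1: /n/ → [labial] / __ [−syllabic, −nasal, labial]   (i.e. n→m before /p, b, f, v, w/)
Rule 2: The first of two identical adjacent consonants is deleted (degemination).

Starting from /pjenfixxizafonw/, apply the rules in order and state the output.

pjemfixizafomw

Rule 1 (nasal place assimilation): /n/ precedes the labial consonant /f/, so it assimilates in place to [m]. /n/ precedes the labial consonant /w/, so it assimilates in place to [m]. /pjenfixxizafonw/ → pjemfixxizafomw.
Rule 2 (degemination): /xx/ is a geminate; the first /x/ deletes. /pjemfixxizafomw/ → pjemfixizafomw.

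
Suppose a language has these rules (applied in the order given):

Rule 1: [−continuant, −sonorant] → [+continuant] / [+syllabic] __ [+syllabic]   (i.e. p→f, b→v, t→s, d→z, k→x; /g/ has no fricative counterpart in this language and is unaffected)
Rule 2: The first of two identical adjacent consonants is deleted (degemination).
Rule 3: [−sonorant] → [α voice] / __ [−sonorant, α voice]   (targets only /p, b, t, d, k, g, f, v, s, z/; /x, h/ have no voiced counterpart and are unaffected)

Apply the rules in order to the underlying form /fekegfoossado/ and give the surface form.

Rule 1 (intervocalic spirantization): /k/ is a stop between vowels /e/ and /e/, so it spirantizes to the fricative [x]. /d/ is a stop between vowels /a/ and /o/, so it spirantizes to the fricative [z]. /fekegfoossado/ → fexegfoossazo.
Rule 2 (degemination): /ss/ is a geminate; the first /s/ deletes. /fexegfoossazo/ → fexegfoosazo.
Rule 3 (regressive voicing assimilation): /g/ precedes the voiceless obstruent /f/, so it devoices to [k] by assimilation. /fexegfoosazo/ → fexekfoosazo.

fexekfoosazo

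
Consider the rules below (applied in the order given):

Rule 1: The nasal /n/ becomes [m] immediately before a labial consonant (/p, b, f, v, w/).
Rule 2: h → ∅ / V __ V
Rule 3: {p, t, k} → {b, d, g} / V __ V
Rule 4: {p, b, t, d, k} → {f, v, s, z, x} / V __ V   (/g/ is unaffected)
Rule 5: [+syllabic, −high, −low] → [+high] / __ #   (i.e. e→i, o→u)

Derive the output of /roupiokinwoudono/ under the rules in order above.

Rule 1 (nasal place assimilation): /n/ precedes the labial consonant /w/, so it assimilates in place to [m]. /roupiokinwoudono/ → roupiokimwoudono.
Rule 2 (intervocalic h-deletion): no segment meets the environment; /roupiokimwoudono/ is unchanged.
Rule 3 (intervocalic voicing): /p/ is a voiceless stop between vowels /u/ and /i/, so it voices to [b]. /k/ is a voiceless stop between vowels /o/ and /i/, so it voices to [g]. /roupiokimwoudono/ → roubiogimwoudono.
Rule 4 (intervocalic spirantization): /b/ is a stop between vowels /u/ and /i/, so it spirantizes to the fricative [v]. /d/ is a stop between vowels /u/ and /o/, so it spirantizes to the fricative [z]. /roubiogimwoudono/ → rouviogimwouzono.
Rule 5 (final vowel raising): /o/ is a mid vowel in word-final position, so it raises to [u]. /rouviogimwouzono/ → rouviogimwouzonu.

rouviogimwouzonu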